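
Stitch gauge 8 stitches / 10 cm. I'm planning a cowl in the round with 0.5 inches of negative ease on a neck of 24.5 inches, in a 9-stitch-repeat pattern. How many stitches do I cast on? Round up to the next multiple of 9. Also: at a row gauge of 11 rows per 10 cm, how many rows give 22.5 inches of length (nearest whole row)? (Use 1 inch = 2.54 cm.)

Finished = 24.5 − 0.5 = 24 inches.
24 inches × 2.54 = 60.96 cm.
8/10 = 0.8 sts per cm; 60.96 × 0.8 = 48.77 sts.
Next multiple of 9 → 54.
22.5 inches = 57.15 cm; × 1.1 = 62.87 → 63 rows.

Cast on 54 stitches; work 63 rows.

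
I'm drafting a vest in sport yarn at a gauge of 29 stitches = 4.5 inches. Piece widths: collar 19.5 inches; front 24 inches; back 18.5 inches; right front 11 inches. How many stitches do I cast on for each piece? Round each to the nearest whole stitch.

collar 126; front 155; back 119; right front 71.

Rate = 29/4.5 = 6.444 sts per in.
collar: 19.5 × 6.444 = 125.67 → 126.
front: 24 × 6.444 = 154.67 → 155.
back: 18.5 × 6.444 = 119.22 → 119.
right front: 11 × 6.444 = 70.89 → 71.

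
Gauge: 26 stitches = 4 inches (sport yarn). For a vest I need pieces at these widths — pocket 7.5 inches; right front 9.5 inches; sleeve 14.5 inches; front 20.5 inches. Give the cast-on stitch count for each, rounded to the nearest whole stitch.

pocket 49; right front 62; sleeve 94; front 133.

Rate = 26/4 = 6.5 sts per in.
pocket: 7.5 × 6.5 = 48.75 → 49.
right front: 9.5 × 6.5 = 61.75 → 62.
sleeve: 14.5 × 6.5 = 94.25 → 94.
front: 20.5 × 6.5 = 133.25 → 133.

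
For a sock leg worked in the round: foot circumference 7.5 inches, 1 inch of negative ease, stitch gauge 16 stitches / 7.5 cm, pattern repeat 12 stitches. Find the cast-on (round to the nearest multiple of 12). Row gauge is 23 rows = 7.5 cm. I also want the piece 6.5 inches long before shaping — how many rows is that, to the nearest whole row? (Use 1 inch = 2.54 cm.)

Cast on 36 stitches; work 51 rows.

Finished = 7.5 − 1 = 6.5 inches.
6.5 inches × 2.54 = 16.51 cm.
16/7.5 = 2.133 sts per cm; 16.51 × 2.133 = 35.22 sts.
Nearest multiple of 12 → 36.
6.5 inches = 16.51 cm; × 3.067 = 50.63 → 51 rows.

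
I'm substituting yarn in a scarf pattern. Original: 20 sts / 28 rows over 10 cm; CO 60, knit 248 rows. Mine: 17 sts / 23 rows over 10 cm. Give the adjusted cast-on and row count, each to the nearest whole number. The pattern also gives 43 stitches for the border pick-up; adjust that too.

Stitches: 60 × 17/20 = 51.00 → 51.
Rows: 248 × 23/28 = 203.71 → 204.
border pick-up: 43 × 17/20 = 36.55 → 37.

Cast on 51 stitches; work 204 rows; border pick-up 37 stitches.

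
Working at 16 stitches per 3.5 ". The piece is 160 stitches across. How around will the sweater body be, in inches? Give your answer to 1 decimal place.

35.0 inches.

16 stitches / 3.5 inch = 4.571 stitches per inch.
160 / 4.571 = 35.00 inches.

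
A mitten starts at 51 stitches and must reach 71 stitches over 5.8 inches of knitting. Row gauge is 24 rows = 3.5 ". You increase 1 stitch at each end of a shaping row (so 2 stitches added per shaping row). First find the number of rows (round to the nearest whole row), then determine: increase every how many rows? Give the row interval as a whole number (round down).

Rows = 5.8 × 6.857 = 39.8 → 40 rows.
Stitches to add: 20 → 10 shaping rows (at 2 st each).
40 / 10 = 4.00 → every 4 rows.

Increase every 4th row.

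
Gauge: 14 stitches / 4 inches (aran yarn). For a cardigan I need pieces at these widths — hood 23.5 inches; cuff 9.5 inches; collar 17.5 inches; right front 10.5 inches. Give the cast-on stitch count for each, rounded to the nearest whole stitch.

Rate = 14/4 = 3.5 sts per in.
hood: 23.5 × 3.5 = 82.25 → 82.
cuff: 9.5 × 3.5 = 33.25 → 33.
collar: 17.5 × 3.5 = 61.25 → 61.
right front: 10.5 × 3.5 = 36.75 → 37.

hood 82; cuff 33; collar 61; right front 37.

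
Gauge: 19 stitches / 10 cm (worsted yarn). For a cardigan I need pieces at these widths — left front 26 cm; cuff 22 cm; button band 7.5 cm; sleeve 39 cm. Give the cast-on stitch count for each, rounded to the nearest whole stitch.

left front 49; cuff 42; button band 14; sleeve 74.

Rate = 19/10 = 1.9 sts per cm.
left front: 26 × 1.9 = 49.40 → 49.
cuff: 22 × 1.9 = 41.80 → 42.
button band: 7.5 × 1.9 = 14.25 → 14.
sleeve: 39 × 1.9 = 74.10 → 74.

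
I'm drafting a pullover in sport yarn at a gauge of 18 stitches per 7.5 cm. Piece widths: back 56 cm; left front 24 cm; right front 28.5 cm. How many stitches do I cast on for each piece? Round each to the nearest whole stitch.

back 134; left front 58; right front 68.

Rate = 18/7.5 = 2.4 sts per cm.
back: 56 × 2.4 = 134.40 → 134.
left front: 24 × 2.4 = 57.60 → 58.
right front: 28.5 × 2.4 = 68.40 → 68.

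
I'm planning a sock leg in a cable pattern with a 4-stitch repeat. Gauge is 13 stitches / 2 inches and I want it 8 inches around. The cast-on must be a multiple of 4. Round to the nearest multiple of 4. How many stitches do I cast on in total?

13 / 2 = 6.5 sts per inch.
8 × 6.5 = 52.00 sts.
Nearest multiple of 4: 52.

Cast on 52 stitches.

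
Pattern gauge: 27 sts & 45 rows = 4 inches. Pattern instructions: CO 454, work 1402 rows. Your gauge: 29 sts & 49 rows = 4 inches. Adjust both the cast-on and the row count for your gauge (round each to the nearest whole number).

Cast on 488 stitches; work 1527 rows.

Stitches: 454 × 29/27 = 487.63 → 488.
Rows: 1402 × 49/45 = 1526.62 → 1527.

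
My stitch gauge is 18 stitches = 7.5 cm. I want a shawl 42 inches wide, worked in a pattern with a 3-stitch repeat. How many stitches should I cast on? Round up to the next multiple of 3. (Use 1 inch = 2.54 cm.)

42 in = 42 × 2.54 = 106.68 cm.
18 / 7.5 = 2.4 sts/cm.
106.68 × 2.4 = 256.03 sts.
→ 258.

258 stitches.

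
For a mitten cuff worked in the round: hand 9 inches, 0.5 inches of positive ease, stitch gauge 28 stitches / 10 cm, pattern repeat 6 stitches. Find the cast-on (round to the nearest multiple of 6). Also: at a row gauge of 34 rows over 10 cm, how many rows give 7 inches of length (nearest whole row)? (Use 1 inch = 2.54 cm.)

Cast on 66 stitches; work 60 rows.

Finished = 9 + 0.5 = 9.5 inches.
9.5 inches × 2.54 = 24.13 cm.
28/10 = 2.8 sts per cm; 24.13 × 2.8 = 67.56 sts.
Nearest multiple of 6 → 66.
7 inches = 17.78 cm; × 3.4 = 60.45 → 60 rows.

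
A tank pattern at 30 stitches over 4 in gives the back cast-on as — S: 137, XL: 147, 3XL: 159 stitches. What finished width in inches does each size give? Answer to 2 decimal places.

30/4 = 7.5 sts per in.
S: 137 / 7.5 = 18.267 → 18.27 in.
XL: 147 / 7.5 = 19.600 → 19.60 in.
3XL: 159 / 7.5 = 21.200 → 21.20 in.

S 18.27 inches; XL 19.60 inches; 3XL 21.20 inches.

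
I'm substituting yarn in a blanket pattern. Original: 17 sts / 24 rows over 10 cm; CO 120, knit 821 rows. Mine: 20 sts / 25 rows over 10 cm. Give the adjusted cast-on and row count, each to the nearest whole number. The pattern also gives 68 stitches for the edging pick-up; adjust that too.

Stitches: 120 × 20/17 = 141.18 → 141.
Rows: 821 × 25/24 = 855.21 → 855.
edging pick-up: 68 × 20/17 = 80.00 → 80.

Cast on 141 stitches; work 855 rows; edging pick-up 80 stitches.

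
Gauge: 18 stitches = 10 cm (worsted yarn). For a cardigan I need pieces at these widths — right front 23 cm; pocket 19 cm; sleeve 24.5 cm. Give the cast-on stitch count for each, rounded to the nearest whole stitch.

Rate = 18/10 = 1.8 sts per cm.
right front: 23 × 1.8 = 41.40 → 41.
pocket: 19 × 1.8 = 34.20 → 34.
sleeve: 24.5 × 1.8 = 44.10 → 44.

right front 41; pocket 34; sleeve 44.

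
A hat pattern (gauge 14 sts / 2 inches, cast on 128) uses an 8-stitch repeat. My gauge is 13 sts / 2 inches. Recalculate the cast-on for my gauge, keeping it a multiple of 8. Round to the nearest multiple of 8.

Cast on 120 stitches.

128 × 13 / 14 = 118.86.
Nearest multiple of 8: 120.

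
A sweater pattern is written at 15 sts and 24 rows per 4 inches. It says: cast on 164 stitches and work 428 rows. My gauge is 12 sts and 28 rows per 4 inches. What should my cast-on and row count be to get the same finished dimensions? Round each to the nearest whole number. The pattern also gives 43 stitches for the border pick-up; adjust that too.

Stitches: 164 × 12/15 = 131.20 → 131.
Rows: 428 × 28/24 = 499.33 → 499.
border pick-up: 43 × 12/15 = 34.40 → 34.

Cast on 131 stitches; work 499 rows; border pick-up 34 stitches.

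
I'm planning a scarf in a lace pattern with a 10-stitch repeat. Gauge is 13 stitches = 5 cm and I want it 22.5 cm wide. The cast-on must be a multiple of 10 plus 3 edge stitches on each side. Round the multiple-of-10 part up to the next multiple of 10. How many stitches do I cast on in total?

13 / 5 = 2.6 sts per cm.
22.5 × 2.6 = 58.50 sts.
Less 6 edge sts → 52.50 for the repeat.
Next multiple of 10: 60.
Add back 6 edge sts → 66.

66 stitches.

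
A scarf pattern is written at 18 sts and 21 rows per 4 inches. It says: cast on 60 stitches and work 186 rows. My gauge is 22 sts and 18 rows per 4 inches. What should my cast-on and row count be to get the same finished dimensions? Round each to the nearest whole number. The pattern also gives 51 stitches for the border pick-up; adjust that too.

Stitches: 60 × 22/18 = 73.33 → 73.
Rows: 186 × 18/21 = 159.43 → 159.
border pick-up: 51 × 22/18 = 62.33 → 62.

Cast on 73 stitches; work 159 rows; border pick-up 62 stitches.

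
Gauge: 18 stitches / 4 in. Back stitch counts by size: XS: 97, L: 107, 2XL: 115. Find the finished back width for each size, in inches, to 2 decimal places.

18/4 = 4.5 sts per in.
XS: 97 / 4.5 = 21.556 → 21.56 in.
L: 107 / 4.5 = 23.778 → 23.78 in.
2XL: 115 / 4.5 = 25.556 → 25.56 in.

XS 21.56 inches; L 23.78 inches; 2XL 25.56 inches.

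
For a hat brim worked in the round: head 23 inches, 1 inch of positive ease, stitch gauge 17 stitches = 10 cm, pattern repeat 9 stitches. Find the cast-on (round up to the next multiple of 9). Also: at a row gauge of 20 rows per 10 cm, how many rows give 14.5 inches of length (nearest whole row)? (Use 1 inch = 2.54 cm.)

Finished = 23 + 1 = 24 inches.
24 inches × 2.54 = 60.96 cm.
17/10 = 1.7 sts per cm; 60.96 × 1.7 = 103.63 sts.
Next multiple of 9 → 108.
14.5 inches = 36.83 cm; × 2 = 73.66 → 74 rows.

Cast on 108 stitches; work 74 rows.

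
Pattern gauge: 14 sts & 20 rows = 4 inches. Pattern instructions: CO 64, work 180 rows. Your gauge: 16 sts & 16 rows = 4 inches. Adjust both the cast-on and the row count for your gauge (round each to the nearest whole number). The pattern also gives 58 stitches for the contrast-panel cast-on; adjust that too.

Cast on 73 stitches; work 144 rows; contrast-panel cast-on 66 stitches.

Stitches: 64 × 16/14 = 73.14 → 73.
Rows: 180 × 16/20 = 144.00 → 144.
contrast-panel cast-on: 58 × 16/14 = 66.29 → 66.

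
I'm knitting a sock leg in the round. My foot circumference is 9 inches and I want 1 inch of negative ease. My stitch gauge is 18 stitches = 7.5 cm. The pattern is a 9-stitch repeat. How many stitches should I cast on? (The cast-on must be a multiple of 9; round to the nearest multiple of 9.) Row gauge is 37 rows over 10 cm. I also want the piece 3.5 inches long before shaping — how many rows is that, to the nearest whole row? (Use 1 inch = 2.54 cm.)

Finished = 9 − 1 = 8 inches.
8 inches × 2.54 = 20.32 cm.
18/7.5 = 2.4 sts per cm; 20.32 × 2.4 = 48.77 sts.
Nearest multiple of 9 → 45.
3.5 inches = 8.89 cm; × 3.7 = 32.89 → 33 rows.

Cast on 45 stitches; work 33 rows.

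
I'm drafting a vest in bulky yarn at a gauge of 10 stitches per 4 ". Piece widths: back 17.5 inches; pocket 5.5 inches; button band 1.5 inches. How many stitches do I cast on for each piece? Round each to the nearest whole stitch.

back 44; pocket 14; button band 4.

Rate = 10/4 = 2.5 sts per in.
back: 17.5 × 2.5 = 43.75 → 44.
pocket: 5.5 × 2.5 = 13.75 → 14.
button band: 1.5 × 2.5 = 3.75 → 4.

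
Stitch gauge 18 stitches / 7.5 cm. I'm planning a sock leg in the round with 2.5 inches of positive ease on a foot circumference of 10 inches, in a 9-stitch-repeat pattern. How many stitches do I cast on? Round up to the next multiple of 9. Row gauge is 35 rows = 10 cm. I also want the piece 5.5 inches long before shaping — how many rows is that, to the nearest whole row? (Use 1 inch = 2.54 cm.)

Cast on 81 stitches; work 49 rows.

Finished = 10 + 2.5 = 12.5 inches.
12.5 inches × 2.54 = 31.75 cm.
18/7.5 = 2.4 sts per cm; 31.75 × 2.4 = 76.20 sts.
Next multiple of 9 → 81.
5.5 inches = 13.97 cm; × 3.5 = 48.90 → 49 rows.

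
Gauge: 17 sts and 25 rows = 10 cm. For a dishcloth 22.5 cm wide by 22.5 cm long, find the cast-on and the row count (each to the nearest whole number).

Stitch gauge = 17/10 = 1.7 sts/cm; 22.5 × 1.7 = 38.25 → 38 sts.
Row gauge = 25/10 = 2.5 rows/cm; 22.5 × 2.5 = 56.25 → 56 rows.

Cast on 38 stitches and work 56 rows.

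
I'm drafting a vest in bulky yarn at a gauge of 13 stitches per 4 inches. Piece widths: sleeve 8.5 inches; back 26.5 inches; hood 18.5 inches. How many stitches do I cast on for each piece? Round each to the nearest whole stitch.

Rate = 13/4 = 3.25 sts per in.
sleeve: 8.5 × 3.25 = 27.62 → 28.
back: 26.5 × 3.25 = 86.12 → 86.
hood: 18.5 × 3.25 = 60.12 → 60.

sleeve 28; back 86; hood 60.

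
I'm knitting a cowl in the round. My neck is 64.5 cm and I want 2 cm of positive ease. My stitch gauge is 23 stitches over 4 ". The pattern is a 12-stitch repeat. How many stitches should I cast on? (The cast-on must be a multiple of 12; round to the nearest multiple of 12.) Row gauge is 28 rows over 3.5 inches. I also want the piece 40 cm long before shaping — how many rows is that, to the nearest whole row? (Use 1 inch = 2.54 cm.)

Finished = 64.5 + 2 = 66.5 cm.
66.5 cm × 1/2.54 = 26.18 inches.
23/4 = 5.75 sts per in; 26.18 × 5.75 = 150.54 sts.
Nearest multiple of 12 → 156.
40 cm = 15.75 inches; × 8 = 125.98 → 126 rows.

Cast on 156 stitches; work 126 rows.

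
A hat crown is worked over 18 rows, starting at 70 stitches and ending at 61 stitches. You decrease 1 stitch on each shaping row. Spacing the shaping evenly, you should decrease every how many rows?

Stitches to remove: |61 − 70| = 9.
Shaping rows needed: 9 / 1 = 9.
18 rows / 9 = every 2 rows.

Decrease every 2nd row.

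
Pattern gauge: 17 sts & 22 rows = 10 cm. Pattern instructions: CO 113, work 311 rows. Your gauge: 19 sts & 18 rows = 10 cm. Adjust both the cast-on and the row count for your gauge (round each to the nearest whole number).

Cast on 126 stitches; work 254 rows.

Stitches: 113 × 19/17 = 126.29 → 126.
Rows: 311 × 18/22 = 254.45 → 254.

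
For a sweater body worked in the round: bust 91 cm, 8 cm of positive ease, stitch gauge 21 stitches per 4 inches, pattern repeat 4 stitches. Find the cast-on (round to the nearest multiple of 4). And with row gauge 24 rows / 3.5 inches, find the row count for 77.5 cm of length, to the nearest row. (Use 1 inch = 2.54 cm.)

Cast on 204 stitches; work 209 rows.

Finished = 91 + 8 = 99 cm.
99 cm × 1/2.54 = 38.98 inches.
21/4 = 5.25 sts per in; 38.98 × 5.25 = 204.63 sts.
Nearest multiple of 4 → 204.
77.5 cm = 30.51 inches; × 6.857 = 209.22 → 209 rows.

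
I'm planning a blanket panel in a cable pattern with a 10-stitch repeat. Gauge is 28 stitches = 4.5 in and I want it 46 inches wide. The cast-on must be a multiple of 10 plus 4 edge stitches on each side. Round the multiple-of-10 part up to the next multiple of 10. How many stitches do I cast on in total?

CO 288 sts.

28 / 4.5 = 6.222 sts per inch.
46 × 6.222 = 286.22 sts.
Less 8 edge sts → 278.22 for the repeat.
Next multiple of 10: 280.
Add back 8 edge sts → 288.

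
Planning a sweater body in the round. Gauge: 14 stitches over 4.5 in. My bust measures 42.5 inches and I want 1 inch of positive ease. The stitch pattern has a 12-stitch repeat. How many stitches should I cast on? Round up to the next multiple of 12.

Finished = 42.5 + 1 = 43.5 inches.
14 / 4.5 = 3.111 sts/in.
43.5 × 3.111 = 135.33 sts.
Next multiple of 12: 144.

144 stitches.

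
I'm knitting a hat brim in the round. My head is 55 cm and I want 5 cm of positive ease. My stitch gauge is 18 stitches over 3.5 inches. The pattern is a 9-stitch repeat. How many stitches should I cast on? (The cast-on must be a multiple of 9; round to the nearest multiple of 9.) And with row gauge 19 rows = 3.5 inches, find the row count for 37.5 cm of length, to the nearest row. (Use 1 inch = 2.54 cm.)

Cast on 117 stitches; work 80 rows.

Finished = 55 + 5 = 60 cm.
60 cm × 1/2.54 = 23.62 inches.
18/3.5 = 5.143 sts per in; 23.62 × 5.143 = 121.48 sts.
Nearest multiple of 9 → 117.
37.5 cm = 14.76 inches; × 5.429 = 80.15 → 80 rows.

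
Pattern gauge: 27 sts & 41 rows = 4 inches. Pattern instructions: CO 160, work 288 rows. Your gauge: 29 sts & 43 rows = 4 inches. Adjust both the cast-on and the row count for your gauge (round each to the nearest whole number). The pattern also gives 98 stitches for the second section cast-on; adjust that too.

Stitches: 160 × 29/27 = 171.85 → 172.
Rows: 288 × 43/41 = 302.05 → 302.
second section cast-on: 98 × 29/27 = 105.26 → 105.

Cast on 172 stitches; work 302 rows; second section cast-on 105 stitches.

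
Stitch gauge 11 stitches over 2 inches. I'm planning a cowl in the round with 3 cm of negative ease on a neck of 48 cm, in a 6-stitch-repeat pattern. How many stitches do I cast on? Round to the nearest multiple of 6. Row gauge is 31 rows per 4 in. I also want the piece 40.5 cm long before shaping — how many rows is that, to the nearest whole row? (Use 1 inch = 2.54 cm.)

Cast on 96 stitches; work 124 rows.

Finished = 48 − 3 = 45 cm.
45 cm × 1/2.54 = 17.72 inches.
11/2 = 5.5 sts per in; 17.72 × 5.5 = 97.44 sts.
Nearest multiple of 6 → 96.
40.5 cm = 15.94 inches; × 7.75 = 123.57 → 124 rows.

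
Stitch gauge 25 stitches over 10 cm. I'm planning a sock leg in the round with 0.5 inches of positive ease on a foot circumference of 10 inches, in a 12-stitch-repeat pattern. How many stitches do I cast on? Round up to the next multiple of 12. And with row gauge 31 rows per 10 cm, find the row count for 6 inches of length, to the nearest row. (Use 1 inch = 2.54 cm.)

Cast on 72 stitches; work 47 rows.

Finished = 10 + 0.5 = 10.5 inches.
10.5 inches × 2.54 = 26.67 cm.
25/10 = 2.5 sts per cm; 26.67 × 2.5 = 66.67 sts.
Next multiple of 12 → 72.
6 inches = 15.24 cm; × 3.1 = 47.24 → 47 rows.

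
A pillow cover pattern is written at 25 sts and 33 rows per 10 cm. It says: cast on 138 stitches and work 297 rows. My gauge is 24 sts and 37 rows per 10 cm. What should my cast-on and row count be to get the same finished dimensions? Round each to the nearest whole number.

Stitches: 138 × 24/25 = 132.48 → 132.
Rows: 297 × 37/33 = 333.00 → 333.

Cast on 132 stitches; work 333 rows.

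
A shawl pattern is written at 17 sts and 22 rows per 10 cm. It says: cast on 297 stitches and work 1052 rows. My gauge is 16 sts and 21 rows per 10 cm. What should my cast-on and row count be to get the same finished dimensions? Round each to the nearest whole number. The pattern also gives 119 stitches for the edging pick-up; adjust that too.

Cast on 280 stitches; work 1004 rows; edging pick-up 112 stitches.

Stitches: 297 × 16/17 = 279.53 → 280.
Rows: 1052 × 21/22 = 1004.18 → 1004.
edging pick-up: 119 × 16/17 = 112.00 → 112.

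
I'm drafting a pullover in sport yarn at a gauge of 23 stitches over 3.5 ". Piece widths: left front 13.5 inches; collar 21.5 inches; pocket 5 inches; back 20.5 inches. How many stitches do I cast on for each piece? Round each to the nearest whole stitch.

Rate = 23/3.5 = 6.571 sts per in.
left front: 13.5 × 6.571 = 88.71 → 89.
collar: 21.5 × 6.571 = 141.29 → 141.
pocket: 5 × 6.571 = 32.86 → 33.
back: 20.5 × 6.571 = 134.71 → 135.

left front 89; collar 141; pocket 33; back 135.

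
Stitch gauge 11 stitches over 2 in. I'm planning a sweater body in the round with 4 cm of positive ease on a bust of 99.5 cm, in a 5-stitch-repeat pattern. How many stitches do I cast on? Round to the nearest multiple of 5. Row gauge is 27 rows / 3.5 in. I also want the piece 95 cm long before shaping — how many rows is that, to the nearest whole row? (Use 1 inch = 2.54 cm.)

Cast on 225 stitches; work 289 rows.

Finished = 99.5 + 4 = 103.5 cm.
103.5 cm × 1/2.54 = 40.75 inches.
11/2 = 5.5 sts per in; 40.75 × 5.5 = 224.11 sts.
Nearest multiple of 5 → 225.
95 cm = 37.40 inches; × 7.714 = 288.53 → 289 rows.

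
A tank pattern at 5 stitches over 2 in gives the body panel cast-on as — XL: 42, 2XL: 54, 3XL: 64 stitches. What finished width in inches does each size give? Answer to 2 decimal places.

XL 16.80 inches; 2XL 21.60 inches; 3XL 25.60 inches.

5/2 = 2.5 sts per in.
XL: 42 / 2.5 = 16.800 → 16.80 in.
2XL: 54 / 2.5 = 21.600 → 21.60 in.
3XL: 64 / 2.5 = 25.600 → 25.60 in.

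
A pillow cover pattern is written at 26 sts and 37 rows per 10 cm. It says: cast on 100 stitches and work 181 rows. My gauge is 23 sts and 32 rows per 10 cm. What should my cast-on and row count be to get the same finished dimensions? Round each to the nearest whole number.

Cast on 88 stitches; work 157 rows.

Stitches: 100 × 23/26 = 88.46 → 88.
Rows: 181 × 32/37 = 156.54 → 157.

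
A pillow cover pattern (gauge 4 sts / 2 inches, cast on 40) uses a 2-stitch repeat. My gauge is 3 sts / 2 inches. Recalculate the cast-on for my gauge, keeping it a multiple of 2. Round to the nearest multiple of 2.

40 × 3 / 4 = 30.00.
Nearest multiple of 2: 30.

CO 30 sts.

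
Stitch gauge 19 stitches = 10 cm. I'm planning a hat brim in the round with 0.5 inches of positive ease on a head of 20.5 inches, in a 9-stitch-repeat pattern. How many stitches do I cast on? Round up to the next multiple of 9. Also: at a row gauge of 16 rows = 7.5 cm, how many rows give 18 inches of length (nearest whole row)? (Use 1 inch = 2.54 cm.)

Finished = 20.5 + 0.5 = 21 inches.
21 inches × 2.54 = 53.34 cm.
19/10 = 1.9 sts per cm; 53.34 × 1.9 = 101.35 sts.
Next multiple of 9 → 108.
18 inches = 45.72 cm; × 2.133 = 97.54 → 98 rows.

Cast on 108 stitches; work 98 rows.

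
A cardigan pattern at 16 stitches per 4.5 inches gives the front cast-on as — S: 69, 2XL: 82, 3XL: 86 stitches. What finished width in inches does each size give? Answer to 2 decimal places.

S 19.41 inches; 2XL 23.06 inches; 3XL 24.19 inches.

16/4.5 = 3.556 sts per in.
S: 69 / 3.556 = 19.406 → 19.41 in.
2XL: 82 / 3.556 = 23.062 → 23.06 in.
3XL: 86 / 3.556 = 24.188 → 24.19 in.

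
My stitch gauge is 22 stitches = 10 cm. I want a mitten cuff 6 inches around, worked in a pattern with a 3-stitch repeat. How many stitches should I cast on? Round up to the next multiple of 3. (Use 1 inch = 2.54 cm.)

6 in = 6 × 2.54 = 15.24 cm.
22 / 10 = 2.2 sts/cm.
15.24 × 2.2 = 33.53 sts.
→ 36.

CO 36 sts.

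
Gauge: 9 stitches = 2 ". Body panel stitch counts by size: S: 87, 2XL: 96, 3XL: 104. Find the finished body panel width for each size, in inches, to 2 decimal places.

S 19.33 inches; 2XL 21.33 inches; 3XL 23.11 inches.

9/2 = 4.5 sts per in.
S: 87 / 4.5 = 19.333 → 19.33 in.
2XL: 96 / 4.5 = 21.333 → 21.33 in.
3XL: 104 / 4.5 = 23.111 → 23.11 in.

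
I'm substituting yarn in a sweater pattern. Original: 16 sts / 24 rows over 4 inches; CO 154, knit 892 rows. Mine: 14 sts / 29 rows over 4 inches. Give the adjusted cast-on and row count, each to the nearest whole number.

Cast on 135 stitches; work 1078 rows.

Stitches: 154 × 14/16 = 134.75 → 135.
Rows: 892 × 29/24 = 1077.83 → 1078.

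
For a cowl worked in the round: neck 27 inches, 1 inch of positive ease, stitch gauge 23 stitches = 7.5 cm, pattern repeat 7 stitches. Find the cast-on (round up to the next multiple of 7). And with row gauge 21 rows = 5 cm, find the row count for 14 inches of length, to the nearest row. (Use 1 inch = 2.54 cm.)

Finished = 27 + 1 = 28 inches.
28 inches × 2.54 = 71.12 cm.
23/7.5 = 3.067 sts per cm; 71.12 × 3.067 = 218.10 sts.
Next multiple of 7 → 224.
14 inches = 35.56 cm; × 4.2 = 149.35 → 149 rows.

Cast on 224 stitches; work 149 rows.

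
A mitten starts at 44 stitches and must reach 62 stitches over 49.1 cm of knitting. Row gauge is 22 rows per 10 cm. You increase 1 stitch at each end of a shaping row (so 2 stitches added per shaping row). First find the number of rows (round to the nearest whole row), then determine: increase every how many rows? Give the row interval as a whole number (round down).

Rows = 49.1 × 2.2 = 108.0 → 108 rows.
Stitches to add: 18 → 9 shaping rows (at 2 st each).
108 / 9 = 12.00 → every 12 rows.

Increase every 12th row.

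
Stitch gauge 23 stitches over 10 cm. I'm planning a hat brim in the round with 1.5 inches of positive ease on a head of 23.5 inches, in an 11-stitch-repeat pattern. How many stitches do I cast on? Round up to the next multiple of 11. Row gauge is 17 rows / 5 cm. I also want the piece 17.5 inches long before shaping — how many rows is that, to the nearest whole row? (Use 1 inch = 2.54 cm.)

Cast on 154 stitches; work 151 rows.

Finished = 23.5 + 1.5 = 25 inches.
25 inches × 2.54 = 63.50 cm.
23/10 = 2.3 sts per cm; 63.50 × 2.3 = 146.05 sts.
Next multiple of 11 → 154.
17.5 inches = 44.45 cm; × 3.4 = 151.13 → 151 rows.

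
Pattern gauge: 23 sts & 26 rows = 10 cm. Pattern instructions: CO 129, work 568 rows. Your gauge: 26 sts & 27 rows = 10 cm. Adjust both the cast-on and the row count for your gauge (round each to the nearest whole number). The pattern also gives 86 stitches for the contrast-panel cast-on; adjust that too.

Cast on 146 stitches; work 590 rows; contrast-panel cast-on 97 stitches.

Stitches: 129 × 26/23 = 145.83 → 146.
Rows: 568 × 27/26 = 589.85 → 590.
contrast-panel cast-on: 86 × 26/23 = 97.22 → 97.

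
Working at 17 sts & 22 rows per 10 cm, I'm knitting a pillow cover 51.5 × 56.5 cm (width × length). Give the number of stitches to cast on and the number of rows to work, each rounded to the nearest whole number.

Stitch gauge = 17/10 = 1.7 sts/cm; 51.5 × 1.7 = 87.55 → 88 sts.
Row gauge = 22/10 = 2.2 rows/cm; 56.5 × 2.2 = 124.30 → 124 rows.

Cast on 88 stitches and work 124 rows.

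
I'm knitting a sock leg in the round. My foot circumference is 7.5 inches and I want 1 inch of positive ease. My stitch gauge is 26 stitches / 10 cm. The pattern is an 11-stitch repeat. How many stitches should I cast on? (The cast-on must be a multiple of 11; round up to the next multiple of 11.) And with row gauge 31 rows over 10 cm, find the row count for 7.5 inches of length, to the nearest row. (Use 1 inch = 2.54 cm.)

Cast on 66 stitches; work 59 rows.

Finished = 7.5 + 1 = 8.5 inches.
8.5 inches × 2.54 = 21.59 cm.
26/10 = 2.6 sts per cm; 21.59 × 2.6 = 56.13 sts.
Next multiple of 11 → 66.
7.5 inches = 19.05 cm; × 3.1 = 59.05 → 59 rows.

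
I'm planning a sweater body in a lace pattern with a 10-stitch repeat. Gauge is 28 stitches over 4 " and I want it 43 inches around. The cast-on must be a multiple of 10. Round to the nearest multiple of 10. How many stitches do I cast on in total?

CO 300 sts.

28 / 4 = 7 sts per inch.
43 × 7 = 301.00 sts.
Nearest multiple of 10: 300.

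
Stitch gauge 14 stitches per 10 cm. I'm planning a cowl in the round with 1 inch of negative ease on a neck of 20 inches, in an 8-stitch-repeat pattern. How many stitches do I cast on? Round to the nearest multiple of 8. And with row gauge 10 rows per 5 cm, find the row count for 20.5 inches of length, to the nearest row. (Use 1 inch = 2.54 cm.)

Cast on 64 stitches; work 104 rows.

Finished = 20 − 1 = 19 inches.
19 inches × 2.54 = 48.26 cm.
14/10 = 1.4 sts per cm; 48.26 × 1.4 = 67.56 sts.
Nearest multiple of 8 → 64.
20.5 inches = 52.07 cm; × 2 = 104.14 → 104 rows.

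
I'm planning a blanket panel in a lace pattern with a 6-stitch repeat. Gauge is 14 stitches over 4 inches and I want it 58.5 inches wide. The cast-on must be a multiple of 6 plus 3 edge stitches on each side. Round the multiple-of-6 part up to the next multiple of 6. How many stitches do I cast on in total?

14 / 4 = 3.5 sts per inch.
58.5 × 3.5 = 204.75 sts.
Less 6 edge sts → 198.75 for the repeat.
Next multiple of 6: 204.
Add back 6 edge sts → 210.

Cast on 210 stitches.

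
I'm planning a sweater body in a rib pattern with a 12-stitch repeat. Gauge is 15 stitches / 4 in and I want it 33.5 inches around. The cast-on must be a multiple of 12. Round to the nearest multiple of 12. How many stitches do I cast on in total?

Cast on 120 stitches.

15 / 4 = 3.75 sts per inch.
33.5 × 3.75 = 125.62 sts.
Nearest multiple of 12: 120.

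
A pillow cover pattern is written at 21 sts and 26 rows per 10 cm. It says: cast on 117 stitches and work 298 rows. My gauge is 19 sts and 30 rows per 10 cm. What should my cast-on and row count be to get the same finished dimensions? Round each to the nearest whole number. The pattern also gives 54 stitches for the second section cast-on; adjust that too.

Cast on 106 stitches; work 344 rows; second section cast-on 49 stitches.

Stitches: 117 × 19/21 = 105.86 → 106.
Rows: 298 × 30/26 = 343.85 → 344.
second section cast-on: 54 × 19/21 = 48.86 → 49.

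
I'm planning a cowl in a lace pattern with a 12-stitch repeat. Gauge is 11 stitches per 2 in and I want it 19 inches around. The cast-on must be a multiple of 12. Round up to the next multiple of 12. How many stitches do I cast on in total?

CO 108 sts.

11 / 2 = 5.5 sts per inch.
19 × 5.5 = 104.50 sts.
Next multiple of 12: 108.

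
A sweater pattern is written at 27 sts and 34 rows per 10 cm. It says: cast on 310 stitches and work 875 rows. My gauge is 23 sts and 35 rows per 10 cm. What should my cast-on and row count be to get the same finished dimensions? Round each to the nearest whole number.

Cast on 264 stitches; work 901 rows.

Stitches: 310 × 23/27 = 264.07 → 264.
Rows: 875 × 35/34 = 900.74 → 901.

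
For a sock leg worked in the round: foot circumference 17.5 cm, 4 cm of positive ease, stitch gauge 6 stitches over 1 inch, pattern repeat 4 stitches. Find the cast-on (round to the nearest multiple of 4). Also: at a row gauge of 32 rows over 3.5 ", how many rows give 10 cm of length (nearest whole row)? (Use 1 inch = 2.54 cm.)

Finished = 17.5 + 4 = 21.5 cm.
21.5 cm × 1/2.54 = 8.46 inches.
6/1 = 6 sts per in; 8.46 × 6 = 50.79 sts.
Nearest multiple of 4 → 52.
10 cm = 3.94 inches; × 9.143 = 36.00 → 36 rows.

Cast on 52 stitches; work 36 rows.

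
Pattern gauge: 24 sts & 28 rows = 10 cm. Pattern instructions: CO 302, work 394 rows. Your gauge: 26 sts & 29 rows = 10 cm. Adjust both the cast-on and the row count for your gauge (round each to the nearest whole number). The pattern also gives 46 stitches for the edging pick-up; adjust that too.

Cast on 327 stitches; work 408 rows; edging pick-up 50 stitches.

Stitches: 302 × 26/24 = 327.17 → 327.
Rows: 394 × 29/28 = 408.07 → 408.
edging pick-up: 46 × 26/24 = 49.83 → 50.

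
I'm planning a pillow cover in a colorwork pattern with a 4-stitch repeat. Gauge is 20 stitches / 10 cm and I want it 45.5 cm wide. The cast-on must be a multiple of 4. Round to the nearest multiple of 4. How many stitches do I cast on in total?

CO 92 sts.

20 / 10 = 2 sts per cm.
45.5 × 2 = 91.00 sts.
Nearest multiple of 4: 92.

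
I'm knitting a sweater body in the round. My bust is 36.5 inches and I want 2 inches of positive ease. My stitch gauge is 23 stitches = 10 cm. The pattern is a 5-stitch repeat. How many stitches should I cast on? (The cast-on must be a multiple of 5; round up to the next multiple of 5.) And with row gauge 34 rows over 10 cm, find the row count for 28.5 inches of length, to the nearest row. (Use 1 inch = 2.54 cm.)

Finished = 36.5 + 2 = 38.5 inches.
38.5 inches × 2.54 = 97.79 cm.
23/10 = 2.3 sts per cm; 97.79 × 2.3 = 224.92 sts.
Next multiple of 5 → 225.
28.5 inches = 72.39 cm; × 3.4 = 246.13 → 246 rows.

Cast on 225 stitches; work 246 rows.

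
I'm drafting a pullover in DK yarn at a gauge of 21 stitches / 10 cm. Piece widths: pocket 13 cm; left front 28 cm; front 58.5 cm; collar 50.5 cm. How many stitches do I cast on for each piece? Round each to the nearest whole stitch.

pocket 27; left front 59; front 123; collar 106.

Rate = 21/10 = 2.1 sts per cm.
pocket: 13 × 2.1 = 27.30 → 27.
left front: 28 × 2.1 = 58.80 → 59.
front: 58.5 × 2.1 = 122.85 → 123.
collar: 50.5 × 2.1 = 106.05 → 106.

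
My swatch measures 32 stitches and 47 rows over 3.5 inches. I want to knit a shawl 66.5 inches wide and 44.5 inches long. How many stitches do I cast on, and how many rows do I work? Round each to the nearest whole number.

Stitch gauge = 32/3.5 = 9.143 sts/in; 66.5 × 9.143 = 608.00 → 608 sts.
Row gauge = 47/3.5 = 13.429 rows/in; 44.5 × 13.429 = 597.57 → 598 rows.

Cast on 608 stitches and work 598 rows.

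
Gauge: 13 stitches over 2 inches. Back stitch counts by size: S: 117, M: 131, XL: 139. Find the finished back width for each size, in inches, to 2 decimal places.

13/2 = 6.5 sts per in.
S: 117 / 6.5 = 18.000 → 18.00 in.
M: 131 / 6.5 = 20.154 → 20.15 in.
XL: 139 / 6.5 = 21.385 → 21.38 in.

S 18.00 inches; M 20.15 inches; XL 21.38 inches.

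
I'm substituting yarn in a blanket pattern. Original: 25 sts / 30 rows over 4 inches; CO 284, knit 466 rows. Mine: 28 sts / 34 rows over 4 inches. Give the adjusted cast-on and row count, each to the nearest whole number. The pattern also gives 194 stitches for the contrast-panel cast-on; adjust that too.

Cast on 318 stitches; work 528 rows; contrast-panel cast-on 217 stitches.

Stitches: 284 × 28/25 = 318.08 → 318.
Rows: 466 × 34/30 = 528.13 → 528.
contrast-panel cast-on: 194 × 28/25 = 217.28 → 217.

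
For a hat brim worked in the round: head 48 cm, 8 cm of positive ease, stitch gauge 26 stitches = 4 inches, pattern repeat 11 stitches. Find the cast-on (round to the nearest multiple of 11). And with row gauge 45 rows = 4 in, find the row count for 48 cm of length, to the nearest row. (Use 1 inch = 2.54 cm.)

Finished = 48 + 8 = 56 cm.
56 cm × 1/2.54 = 22.05 inches.
26/4 = 6.5 sts per in; 22.05 × 6.5 = 143.31 sts.
Nearest multiple of 11 → 143.
48 cm = 18.90 inches; × 11.25 = 212.60 → 213 rows.

Cast on 143 stitches; work 213 rows.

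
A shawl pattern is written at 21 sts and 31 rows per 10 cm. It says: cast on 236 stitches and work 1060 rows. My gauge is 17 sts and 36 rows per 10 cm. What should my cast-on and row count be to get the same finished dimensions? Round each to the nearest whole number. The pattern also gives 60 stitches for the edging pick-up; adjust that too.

Cast on 191 stitches; work 1231 rows; edging pick-up 49 stitches.

Stitches: 236 × 17/21 = 191.05 → 191.
Rows: 1060 × 36/31 = 1230.97 → 1231.
edging pick-up: 60 × 17/21 = 48.57 → 49.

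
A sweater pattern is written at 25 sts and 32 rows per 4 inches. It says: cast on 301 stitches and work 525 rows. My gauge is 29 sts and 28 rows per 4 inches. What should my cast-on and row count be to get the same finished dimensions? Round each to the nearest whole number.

Stitches: 301 × 29/25 = 349.16 → 349.
Rows: 525 × 28/32 = 459.38 → 459.

Cast on 349 stitches; work 459 rows.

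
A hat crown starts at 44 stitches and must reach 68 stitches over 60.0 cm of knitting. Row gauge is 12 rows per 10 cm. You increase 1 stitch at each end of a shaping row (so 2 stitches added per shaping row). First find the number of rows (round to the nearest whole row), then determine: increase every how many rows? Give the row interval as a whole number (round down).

Increase every 6th row.

Rows = 60.0 × 1.2 = 72.0 → 72 rows.
Stitches to add: 24 → 12 shaping rows (at 2 st each).
72 / 12 = 6.00 → every 6 rows.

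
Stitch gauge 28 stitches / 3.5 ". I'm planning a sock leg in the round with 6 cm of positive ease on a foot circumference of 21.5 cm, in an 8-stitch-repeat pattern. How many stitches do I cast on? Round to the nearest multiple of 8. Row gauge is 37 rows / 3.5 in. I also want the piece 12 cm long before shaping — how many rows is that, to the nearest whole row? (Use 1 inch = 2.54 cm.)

Finished = 21.5 + 6 = 27.5 cm.
27.5 cm × 1/2.54 = 10.83 inches.
28/3.5 = 8 sts per in; 10.83 × 8 = 86.61 sts.
Nearest multiple of 8 → 88.
12 cm = 4.72 inches; × 10.571 = 49.94 → 50 rows.

Cast on 88 stitches; work 50 rows.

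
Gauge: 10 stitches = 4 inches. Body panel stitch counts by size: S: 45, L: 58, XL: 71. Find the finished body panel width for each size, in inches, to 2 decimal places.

10/4 = 2.5 sts per in.
S: 45 / 2.5 = 18.000 → 18.00 in.
L: 58 / 2.5 = 23.200 → 23.20 in.
XL: 71 / 2.5 = 28.400 → 28.40 in.

S 18.00 inches; L 23.20 inches; XL 28.40 inches.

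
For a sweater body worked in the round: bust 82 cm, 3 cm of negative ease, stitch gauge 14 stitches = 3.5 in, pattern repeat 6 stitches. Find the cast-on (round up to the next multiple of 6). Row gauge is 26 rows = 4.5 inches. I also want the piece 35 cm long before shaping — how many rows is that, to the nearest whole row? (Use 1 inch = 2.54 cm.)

Finished = 82 − 3 = 79 cm.
79 cm × 1/2.54 = 31.10 inches.
14/3.5 = 4 sts per in; 31.10 × 4 = 124.41 sts.
Next multiple of 6 → 126.
35 cm = 13.78 inches; × 5.778 = 79.62 → 80 rows.

Cast on 126 stitches; work 80 rows.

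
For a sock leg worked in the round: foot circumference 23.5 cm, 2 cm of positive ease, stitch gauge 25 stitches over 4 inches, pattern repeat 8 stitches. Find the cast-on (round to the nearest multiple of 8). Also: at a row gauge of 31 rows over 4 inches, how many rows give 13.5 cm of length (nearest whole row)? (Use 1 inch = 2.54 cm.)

Finished = 23.5 + 2 = 25.5 cm.
25.5 cm × 1/2.54 = 10.04 inches.
25/4 = 6.25 sts per in; 10.04 × 6.25 = 62.75 sts.
Nearest multiple of 8 → 64.
13.5 cm = 5.31 inches; × 7.75 = 41.19 → 41 rows.

Cast on 64 stitches; work 41 rows.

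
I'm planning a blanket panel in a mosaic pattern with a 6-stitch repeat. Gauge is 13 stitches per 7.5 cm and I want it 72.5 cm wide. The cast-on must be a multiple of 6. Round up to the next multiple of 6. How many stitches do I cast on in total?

Cast on 126 stitches.

13 / 7.5 = 1.733 sts per cm.
72.5 × 1.733 = 125.67 sts.
Next multiple of 6: 126.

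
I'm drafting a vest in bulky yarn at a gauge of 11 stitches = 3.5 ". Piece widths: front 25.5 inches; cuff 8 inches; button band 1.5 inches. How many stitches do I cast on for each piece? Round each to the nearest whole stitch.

front 80; cuff 25; button band 5.

Rate = 11/3.5 = 3.143 sts per in.
front: 25.5 × 3.143 = 80.14 → 80.
cuff: 8 × 3.143 = 25.14 → 25.
button band: 1.5 × 3.143 = 4.71 → 5.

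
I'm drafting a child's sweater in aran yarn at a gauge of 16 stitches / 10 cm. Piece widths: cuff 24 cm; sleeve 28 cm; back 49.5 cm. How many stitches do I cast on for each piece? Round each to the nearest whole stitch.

cuff 38; sleeve 45; back 79.

Rate = 16/10 = 1.6 sts per cm.
cuff: 24 × 1.6 = 38.40 → 38.
sleeve: 28 × 1.6 = 44.80 → 45.
back: 49.5 × 1.6 = 79.20 → 79.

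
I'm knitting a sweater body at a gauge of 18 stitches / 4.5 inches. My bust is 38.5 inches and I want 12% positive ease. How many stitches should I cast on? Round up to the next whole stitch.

Finished = 38.5 × 1.12 = 43.12 in.
18 / 4.5 = 4 sts per inch.
43.12 × 4 = 172.48 sts.
→ 173 sts.

173 stitches.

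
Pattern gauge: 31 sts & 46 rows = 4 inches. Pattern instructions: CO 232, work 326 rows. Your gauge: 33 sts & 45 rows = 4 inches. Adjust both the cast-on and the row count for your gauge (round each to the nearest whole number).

Stitches: 232 × 33/31 = 246.97 → 247.
Rows: 326 × 45/46 = 318.91 → 319.

Cast on 247 stitches; work 319 rows.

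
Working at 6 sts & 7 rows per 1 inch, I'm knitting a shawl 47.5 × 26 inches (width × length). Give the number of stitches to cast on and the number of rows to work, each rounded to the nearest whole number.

Stitch gauge = 6/1 = 6 sts/in; 47.5 × 6 = 285.00 → 285 sts.
Row gauge = 7/1 = 7 rows/in; 26 × 7 = 182.00 → 182 rows.

Cast on 285 stitches and work 182 rows.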